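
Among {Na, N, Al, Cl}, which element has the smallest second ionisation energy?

Al

The second ionization energy removes an electron from the +1 ion. For each element: Na⁺ is the bare [Ne] core; N⁺ still has 4 valence electrons; Al⁺ still has 2 valence electrons; Cl⁺ still has 6 valence electrons.
Core electrons are held far more tightly than valence electrons, so Na tops the IE_2 order.
Valence configurations: N⁺ [He]2s²2p², Al⁺ [Ne]3s², Cl⁺ [Ne]3s²3p⁴.
Approximate IE_2 values (kJ/mol): Na 4562, N 2856, Al 1817, Cl 2298.
So the second ionization energies run Al < Cl < N < Na.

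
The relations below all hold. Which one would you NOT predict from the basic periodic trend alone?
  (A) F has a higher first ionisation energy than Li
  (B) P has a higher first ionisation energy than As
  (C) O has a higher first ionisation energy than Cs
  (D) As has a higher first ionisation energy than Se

The general trend: first ionisation energy increases across a period and decreases down a group.
(A) F (period 2, group 17) vs Li (period 2, group 1): the stated order agrees with the simple trend.
(B) P (period 3, group 15) vs As (period 4, group 15): the stated order agrees with the simple trend.
(C) O (period 2, group 16) vs Cs (period 6, group 1): the stated order agrees with the simple trend.
(D) As (period 4, group 15) vs Se (period 4, group 16): the stated order contradicts the simple trend.
The exception is (D): Se (4p⁴) ionizes more easily than half-filled As (4p³).

(D)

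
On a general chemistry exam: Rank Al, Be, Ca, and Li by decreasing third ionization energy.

Be > Li > Ca > Al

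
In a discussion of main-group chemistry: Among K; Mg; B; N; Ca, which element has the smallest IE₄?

After 3 electrons have been removed, what remains? K³⁺ is already 2 electrons into the core; Mg³⁺ is already 1 electron into the core; B³⁺ is the bare [He] core; N³⁺ still has 2 valence electrons; Ca³⁺ is already 1 electron into the core.
Usually core removal costs more than valence removal, but here the competition is close: a tightly held n=2 valence electron can cost more to remove than an n=3 core electron, so the actual values have to decide it.
The numbers (kJ/mol): K 5877, Mg 10543, B 25026, N 7475, Ca 6491.
Overall IE_4 order: K < Ca < N < Mg < B.

K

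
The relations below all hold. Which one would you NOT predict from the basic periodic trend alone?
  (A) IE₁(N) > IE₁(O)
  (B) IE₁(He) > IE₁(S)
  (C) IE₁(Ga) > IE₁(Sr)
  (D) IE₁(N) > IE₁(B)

(A)

The general trend: first ionisation energy increases across a period and decreases down a group.
(A) N (period 2, group 15) vs O (period 2, group 16): the stated order contradicts the simple trend.
(B) He (period 1, group 18) vs S (period 3, group 16): the stated order agrees with the simple trend.
(C) Ga (period 4, group 13) vs Sr (period 5, group 2): the stated order agrees with the simple trend.
(D) N (period 2, group 15) vs B (period 2, group 13): the stated order agrees with the simple trend.
The exception is (A): pairing an electron in O's 2p⁴ costs repulsion energy, so O ionizes more easily than half-filled N (2p³).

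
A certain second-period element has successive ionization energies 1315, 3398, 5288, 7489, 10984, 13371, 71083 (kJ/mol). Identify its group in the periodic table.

Group 16

Look for the largest jump between consecutive ionization energies: IE7/IE6 ≈ 5.3, far larger than any earlier ratio.
That jump marks the point where a core electron is being removed. So the atom has 6 valence electrons.
A main-group element with 6 valence electrons is in group 16.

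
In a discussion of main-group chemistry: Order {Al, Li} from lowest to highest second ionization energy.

Consider each +1 ion: Al⁺ still has 2 valence electrons; Li⁺ is the bare [He] core.
Breaking into a closed-shell core is much more expensive than removing a leftover valence electron — Li has the largest IE_2 here.
Approximate IE_2 values (kJ/mol): Al 1817, Li 7298.
Overall IE_2 order: Al < Li.

Al < Li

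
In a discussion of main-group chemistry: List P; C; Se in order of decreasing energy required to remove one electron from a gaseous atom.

First ionization energy rises across a period (greater Z_eff holds electrons more tightly) and falls down a group (valence electrons are farther from the nucleus).
A diagonal step moves right (one effect) and down (the opposite effect) at once.
P > Se: period and group pull opposite ways; the down-group shift dominates (1012 vs 941 kJ/mol).
C > P: the two effects oppose for this pair; the down-group effect wins (1086 vs 1012 kJ/mol).
Approximate values (kJ/mol): C 1086, P 1012, Se 941.
So from highest to lowest: C > P > Se.

C, P, Se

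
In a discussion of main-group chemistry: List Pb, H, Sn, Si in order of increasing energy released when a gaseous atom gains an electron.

H is in period 1, group 1; Si is in period 3, group 14; Sn is in period 5, group 14; Pb is in period 6, group 14.
EA tends to increase across a period and decrease down a group, though the pattern is less regular than for IE or radius.
These span different periods and groups, so the two trends combine.
H > Pb: the two effects oppose for this pair; the down-group effect wins (73 vs 35 kJ/mol).
Sn > H: period and group pull opposite ways; the across-period shift dominates (107 vs 73 kJ/mol).
Si > Sn: Si sits above Sn in group 14, so the down-group effect alone puts Si higher.
Tabulated electron affinity (kJ/mol): H 73, Si 134, Sn 107, Pb 35.
So from lowest to highest: Pb < H < Sn < Si.

Pb < H < Sn < Si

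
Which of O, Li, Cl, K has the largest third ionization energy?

After 2 electrons have been removed, what remains? O²⁺ still has 4 valence electrons; Li²⁺ is already 1 electron into the core; Cl²⁺ still has 5 valence electrons; K²⁺ is already 1 electron into the core.
Usually core removal costs more than valence removal, but here the competition is close: a tightly held n=2 valence electron can cost more to remove than an n=3 core electron, so the actual values have to decide it.
Valence configurations: O²⁺ [He]2s²2p², Cl²⁺ [Ne]3s²3p³.
The numbers (kJ/mol): O 5300, Li 11815, Cl 3822, K 4420.
Putting it together, IE_3: Cl < K < O < Li.

Li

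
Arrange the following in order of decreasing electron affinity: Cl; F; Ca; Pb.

Atoms with high Z_eff and room in the valence shell (especially the halogens) have the most exothermic electron affinities.
These span different periods and groups, so the two trends combine.
Pb > Ca: the two effects oppose for this pair; the across-period effect wins (35 vs 2 kJ/mol).
F > Pb: relative to Pb, both the across-period and down-group shifts push F's electron affinity up.
Cl > F: this pair runs against the simple trend — see the exception note.
Note the exception: Cl has a higher electron affinity than F, contrary to the simple trend — F's small 2p subshell makes the incoming electron feel strong e⁻–e⁻ repulsion, so Cl actually releases more energy on gaining an electron.
For reference (kJ/mol): F 328, Cl 349, Ca 2, Pb 35.
So from highest to lowest: Cl > F > Pb > Ca.

Cl, F, Pb, Ca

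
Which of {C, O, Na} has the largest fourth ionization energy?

The fourth ionization energy removes an electron from the +3 ion. For each element: C³⁺ still has 1 valence electron; O³⁺ still has 3 valence electrons; Na³⁺ is already 2 electrons into the core.
Pulling an electron out of a noble-gas core costs far more than removing a remaining valence electron, so Na sits at the high end of IE_4.
Valence configurations: C³⁺ [He]2s¹, O³⁺ [He]2s²2p¹.
Approximate IE_4 values (kJ/mol): C 6223, O 7469, Na 9543.
Overall IE_4 order: C < O < Na.

Na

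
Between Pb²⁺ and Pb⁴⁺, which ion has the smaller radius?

Pb⁴⁺

Both ions have Z = 82 protons, but Pb⁴⁺ has lost more electrons, so its remaining electrons feel a larger effective nuclear charge per electron and are pulled in more tightly.
Higher positive charge → smaller ion, so Pb²⁺ > Pb⁴⁺.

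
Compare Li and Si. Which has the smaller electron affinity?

EA tends to increase across a period and decrease down a group, though the pattern is less regular than for IE or radius.
Neither a single period nor a single group — weigh both effects.
Si > Li: period and group pull opposite ways; the across-period shift dominates (134 vs 60 kJ/mol).
Approximate values (kJ/mol): Li 60, Si 134.
So Li has the smaller electron affinity (Li < Si).

Li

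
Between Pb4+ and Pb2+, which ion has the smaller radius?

Both ions have Z = 82 protons, but Pb4+ has lost more electrons, so its remaining electrons feel a larger effective nuclear charge per electron and are pulled in more tightly.
Higher positive charge → smaller ion, so Pb2+ > Pb4+.

Pb4+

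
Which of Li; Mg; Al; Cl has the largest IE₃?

IE_3 is the cost of taking one more electron from the +2 cation: Li²⁺ is already 1 electron into the core; Mg²⁺ is the bare [Ne] core; Al²⁺ still has 1 valence electron; Cl²⁺ still has 5 valence electrons.
Core electrons are held far more tightly than valence electrons, so Mg and Li top the IE_3 order.
Valence configurations: Al²⁺ [Ne]3s¹, Cl²⁺ [Ne]3s²3p³.
Approximate IE_3 values (kJ/mol): Li 11815, Mg 7733, Al 2745, Cl 3822.
Putting it together, IE_3: Al < Cl < Mg < Li.

Li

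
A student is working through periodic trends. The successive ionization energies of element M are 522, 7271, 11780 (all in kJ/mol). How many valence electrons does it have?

1

Look for the largest jump between consecutive ionization energies: IE2/IE1 ≈ 13.9, far larger than any earlier ratio.
That jump marks the point where a core electron is being removed. So the atom has 1 valence electron.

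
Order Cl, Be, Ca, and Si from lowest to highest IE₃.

Si, Cl, Ca, Be

After 2 electrons have been removed, what remains? Cl²⁺ still has 5 valence electrons; Be²⁺ is the bare [He] core; Ca²⁺ is the bare [Ar] core; Si²⁺ still has 2 valence electrons.
Core electrons are held far more tightly than valence electrons, so Ca and Be top the IE_3 order.
Valence configurations: Cl²⁺ [Ne]3s²3p³, Si²⁺ [Ne]3s².
Tabulated IE_3 (kJ/mol): Cl 3822, Be 14849, Ca 4912, Si 3232.
So the third ionization energies run Si < Cl < Ca < Be.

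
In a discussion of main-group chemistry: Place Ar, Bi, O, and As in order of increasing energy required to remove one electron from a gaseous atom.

Bi < As < O < Ar

O is in period 2, group 16; Ar is in period 3, group 18; As is in period 4, group 15; Bi is in period 6, group 15.
First ionization energy rises across a period (greater Z_eff holds electrons more tightly) and falls down a group (valence electrons are farther from the nucleus).
Here both period and group differ, so the two effects have to be weighed against each other.
As > Bi: they share group 15; the group trend gives As the larger value.
O > As: both effects reinforce here, so O is clearly the higher of the two.
Ar > O: the two effects oppose for this pair; the across-period effect wins (1521 vs 1314 kJ/mol).
Tabulated first ionization energy (kJ/mol): O 1314, Ar 1521, As 947, Bi 703.
So from lowest to highest: Bi < As < O < Ar.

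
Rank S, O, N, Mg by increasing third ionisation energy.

Consider each +2 ion: S²⁺ still has 4 valence electrons; O²⁺ still has 4 valence electrons; N²⁺ still has 3 valence electrons; Mg²⁺ is the bare [Ne] core.
Core electrons are held far more tightly than valence electrons, so Mg tops the IE_3 order.
Valence configurations: S²⁺ [Ne]3s²3p², O²⁺ [He]2s²2p², N²⁺ [He]2s²2p¹.
The numbers (kJ/mol): S 3357, O 5300, N 4578, Mg 7733.
Overall IE_3 order: S < N < O < Mg.

S < N < O < Mg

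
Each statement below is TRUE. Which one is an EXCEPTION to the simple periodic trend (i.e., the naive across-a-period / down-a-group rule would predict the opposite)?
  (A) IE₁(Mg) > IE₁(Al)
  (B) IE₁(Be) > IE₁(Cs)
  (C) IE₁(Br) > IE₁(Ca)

The general trend: IE₁ increases across a period and decreases down a group.
(A) Mg (period 3, group 2) vs Al (period 3, group 13): the stated order contradicts the simple trend.
(B) Be (period 2, group 2) vs Cs (period 6, group 1): the stated order agrees with the simple trend.
(C) Br (period 4, group 17) vs Ca (period 4, group 2): the stated order agrees with the simple trend.
The exception is (A): Al's single 3p electron is easier to remove than one from Mg's filled 3s².

(A)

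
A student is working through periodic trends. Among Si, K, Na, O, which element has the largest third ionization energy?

The third ionization energy removes an electron from the +2 ion. For each element: Si²⁺ still has 2 valence electrons; K²⁺ is already 1 electron into the core; Na²⁺ is already 1 electron into the core; O²⁺ still has 4 valence electrons.
Usually core removal costs more than valence removal, but here the competition is close: a tightly held n=2 valence electron can cost more to remove than an n=3 core electron, so the actual values have to decide it.
Valence configurations: Si²⁺ [Ne]3s², O²⁺ [He]2s²2p².
Tabulated IE_3 (kJ/mol): Si 3232, K 4420, Na 6910, O 5300.
Overall IE_3 order: Si < K < O < Na.

Na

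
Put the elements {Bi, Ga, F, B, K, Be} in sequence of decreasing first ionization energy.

F, Be, B, Bi, Ga, K

Be is in period 2, group 2; B is in period 2, group 13; F is in period 2, group 17; K is in period 4, group 1; Ga is in period 4, group 13; Bi is in period 6, group 15.
First ionization energy rises across a period (greater Z_eff holds electrons more tightly) and falls down a group (valence electrons are farther from the nucleus).
These span different periods and groups, so the two trends combine.
Ga > K: both are in period 4; the period trend gives Ga the larger value.
Bi > Ga: the two effects oppose for this pair; the across-period effect wins (703 vs 579 kJ/mol).
B > Bi: the two effects oppose for this pair; the down-group effect wins (801 vs 703 kJ/mol).
Be > B: this pair runs against the simple trend — see the exception note.
F > Be: F lies to the right of Be in period 2, so the across-period effect alone puts F higher.
Note the exception: Be has a higher first ionization energy than B, contrary to the simple trend — removing B's lone 2p electron is easier than breaking Be's filled 2s².
For reference (kJ/mol): Be 900, B 801, F 1681, K 419, Ga 579, Bi 703.
So from highest to lowest: F > Be > B > Bi > Ga > K.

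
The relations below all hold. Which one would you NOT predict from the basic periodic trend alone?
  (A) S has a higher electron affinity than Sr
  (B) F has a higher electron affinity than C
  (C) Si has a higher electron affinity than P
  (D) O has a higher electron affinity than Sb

(C)

The general trend: electron affinity increases across a period and decreases down a group.
(A) S (period 3, group 16) vs Sr (period 5, group 2): the stated order agrees with the simple trend.
(B) F (period 2, group 17) vs C (period 2, group 14): the stated order agrees with the simple trend.
(C) Si (period 3, group 14) vs P (period 3, group 15): the stated order contradicts the simple trend.
(D) O (period 2, group 16) vs Sb (period 5, group 15): the stated order agrees with the simple trend.
The exception is (C): adding an electron to P's half-filled 3p³ is unfavourable, so Si (3p²) has the more exothermic EA.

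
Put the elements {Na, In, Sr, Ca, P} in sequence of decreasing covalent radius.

Na is in period 3, group 1; P is in period 3, group 15; Ca is in period 4, group 2; Sr is in period 5, group 2; In is in period 5, group 13.
Radius decreases left→right (rising Z_eff, same n) and increases top→bottom (higher n).
Neither a single period nor a single group — weigh both effects.
In > P: relative to P, both the across-period and down-group shifts push In's atomic radius up.
Na > In: period and group pull opposite ways; the across-period shift dominates (155 vs 142 pm).
Ca > Na: period and group pull opposite ways; the down-group shift dominates (171 vs 155 pm).
Sr > Ca: Sr sits below Ca in group 2, so the down-group effect alone puts Sr larger.
Approximate values (pm): Na 155, P 111, Ca 171, Sr 185, In 142.
So from largest to smallest: Sr > Ca > Na > In > P.

Sr > Ca > Na > In > P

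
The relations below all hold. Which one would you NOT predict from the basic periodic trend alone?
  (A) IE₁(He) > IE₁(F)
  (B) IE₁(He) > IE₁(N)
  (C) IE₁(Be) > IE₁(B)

The general trend: IE₁ increases across a period and decreases down a group.
(A) He (period 1, group 18) vs F (period 2, group 17): the stated order agrees with the simple trend.
(B) He (period 1, group 18) vs N (period 2, group 15): the stated order agrees with the simple trend.
(C) Be (period 2, group 2) vs B (period 2, group 13): the stated order contradicts the simple trend.
The exception is (C): removing B's lone 2p electron is easier than breaking Be's filled 2s².

(C)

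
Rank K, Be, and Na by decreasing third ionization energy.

Consider each +2 ion: K²⁺ is already 1 electron into the core; Be²⁺ is the bare [He] core; Na²⁺ is already 1 electron into the core.
All of these are removing an electron from a noble-gas core or deeper; the smaller core (lower principal quantum number) is held far more tightly, and within a period the higher nuclear charge binds the same core more tightly.
Approximate IE_3 values (kJ/mol): K 4420, Be 14849, Na 6910.
Putting it together, IE_3: K < Na < Be.

Be > Na > K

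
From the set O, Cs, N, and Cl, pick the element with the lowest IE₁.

Cs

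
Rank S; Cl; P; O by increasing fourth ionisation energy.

S, P, Cl, O

After 3 electrons have been removed, what remains? S³⁺ still has 3 valence electrons; Cl³⁺ still has 4 valence electrons; P³⁺ still has 2 valence electrons; O³⁺ still has 3 valence electrons.
All are still removing valence electrons, so compare the +3 ions as you would atoms: IE_4 generally rises across a period (higher Z_eff) and falls down a group (larger shell), subject to the usual subshell exceptions.
Valence configurations: S³⁺ [Ne]3s²3p¹, Cl³⁺ [Ne]3s²3p², P³⁺ [Ne]3s², O³⁺ [He]2s²2p¹.
S³⁺ loses a lone 3p electron whereas P³⁺ must break into a filled 3s² pair, so IE_4(P) > IE_4(S) even though S has the higher nuclear charge.
Tabulated IE_4 (kJ/mol): S 4556, Cl 5159, P 4964, O 7469.
Putting it together, IE_4: S < P < Cl < O.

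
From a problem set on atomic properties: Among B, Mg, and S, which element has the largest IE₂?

B

IE_2 is the cost of taking one more electron from the +1 cation: B⁺ still has 2 valence electrons; Mg⁺ still has 1 valence electron; S⁺ still has 5 valence electrons.
All are still removing valence electrons, so compare the +1 ions as you would atoms: IE_2 generally rises across a period (higher Z_eff) and falls down a group (larger shell), subject to the usual subshell exceptions.
Valence configurations: B⁺ [He]2s², Mg⁺ [Ne]3s¹, S⁺ [Ne]3s²3p³.
Tabulated IE_2 (kJ/mol): B 2427, Mg 1451, S 2252.
Overall IE_2 order: Mg < S < B.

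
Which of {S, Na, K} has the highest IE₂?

The second ionization energy removes an electron from the +1 ion. For each element: S⁺ still has 5 valence electrons; Na⁺ is the bare [Ne] core; K⁺ is the bare [Ar] core.
Core electrons are held far more tightly than valence electrons, so K and Na top the IE_2 order.
Approximate IE_2 values (kJ/mol): S 2252, Na 4562, K 3052.
Overall IE_2 order: S < K < Na.

Na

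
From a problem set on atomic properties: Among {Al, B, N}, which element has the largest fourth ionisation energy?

After 3 electrons have been removed, what remains? Al³⁺ is the bare [Ne] core; B³⁺ is the bare [He] core; N³⁺ still has 2 valence electrons.
Pulling an electron out of a noble-gas core costs far more than removing a remaining valence electron, so Al and B sit at the high end of IE_4.
Tabulated IE_4 (kJ/mol): Al 11577, B 25026, N 7475.
Hence IE_4: N < Al < B.

B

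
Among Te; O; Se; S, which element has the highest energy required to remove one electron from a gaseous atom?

O is in period 2, group 16; S is in period 3, group 16; Se is in period 4, group 16; Te is in period 5, group 16.
First ionization energy rises across a period (greater Z_eff holds electrons more tightly) and falls down a group (valence electrons are farther from the nucleus).
All are in group 16, so first ionization energy increases up the group.
The highest energy required to remove one electron from a gaseous atom among these belongs to O.

O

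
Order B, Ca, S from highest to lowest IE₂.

B > S > Ca

The second ionization energy removes an electron from the +1 ion. For each element: B⁺ still has 2 valence electrons; Ca⁺ still has 1 valence electron; S⁺ still has 5 valence electrons.
All are still removing valence electrons, so compare the +1 ions as you would atoms: IE_2 generally rises across a period (higher Z_eff) and falls down a group (larger shell), subject to the usual subshell exceptions.
Valence configurations: B⁺ [He]2s², Ca⁺ [Ar]4s¹, S⁺ [Ne]3s²3p³.
The numbers (kJ/mol): B 2427, Ca 1145, S 2252.
Putting it together, IE_2: Ca < S < B.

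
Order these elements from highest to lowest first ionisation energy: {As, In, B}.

B is in period 2, group 13; As is in period 4, group 15; In is in period 5, group 13.
Removing the outermost electron gets harder across a period and easier down a group.
These span different periods and groups, so the two trends combine.
B > In: they share group 13; the group trend gives B the larger value.
As > B: period and group pull opposite ways; the across-period shift dominates (947 vs 801 kJ/mol).
Tabulated first ionization energy (kJ/mol): B 801, As 947, In 558.
So from highest to lowest: As > B > In.

As, B, In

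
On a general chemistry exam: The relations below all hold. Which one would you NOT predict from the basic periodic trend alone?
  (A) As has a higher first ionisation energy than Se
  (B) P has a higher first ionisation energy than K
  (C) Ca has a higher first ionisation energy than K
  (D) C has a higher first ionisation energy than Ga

(A)

The general trend: first ionisation energy increases across a period and decreases down a group.
(A) As (period 4, group 15) vs Se (period 4, group 16): the stated order contradicts the simple trend.
(B) P (period 3, group 15) vs K (period 4, group 1): the stated order agrees with the simple trend.
(C) Ca (period 4, group 2) vs K (period 4, group 1): the stated order agrees with the simple trend.
(D) C (period 2, group 14) vs Ga (period 4, group 13): the stated order agrees with the simple trend.
The exception is (A): Se (4p⁴) ionizes more easily than half-filled As (4p³).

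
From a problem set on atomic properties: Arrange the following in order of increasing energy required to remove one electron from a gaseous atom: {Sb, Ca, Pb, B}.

B is in period 2, group 13; Ca is in period 4, group 2; Sb is in period 5, group 15; Pb is in period 6, group 14.
IE₁ increases left→right with effective nuclear charge and decreases top→bottom as the valence shell moves farther out.
Here both period and group differ, so the two effects have to be weighed against each other.
Pb > Ca: the two effects oppose for this pair; the across-period effect wins (716 vs 590 kJ/mol).
B > Pb: the two effects oppose for this pair; the down-group effect wins (801 vs 716 kJ/mol).
Sb > B: the two effects oppose for this pair; the across-period effect wins (831 vs 801 kJ/mol).
Tabulated first ionization energy (kJ/mol): B 801, Ca 590, Sb 831, Pb 716.
So from lowest to highest: Ca < Pb < B < Sb.

Ca, Pb, B, Sb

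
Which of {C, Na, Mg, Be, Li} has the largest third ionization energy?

Be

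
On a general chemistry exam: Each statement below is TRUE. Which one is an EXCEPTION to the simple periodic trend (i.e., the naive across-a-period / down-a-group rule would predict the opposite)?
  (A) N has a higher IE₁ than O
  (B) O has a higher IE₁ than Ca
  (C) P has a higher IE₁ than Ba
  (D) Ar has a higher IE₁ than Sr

The general trend: IE₁ increases across a period and decreases down a group.
(A) N (period 2, group 15) vs O (period 2, group 16): the stated order contradicts the simple trend.
(B) O (period 2, group 16) vs Ca (period 4, group 2): the stated order agrees with the simple trend.
(C) P (period 3, group 15) vs Ba (period 6, group 2): the stated order agrees with the simple trend.
(D) Ar (period 3, group 18) vs Sr (period 5, group 2): the stated order agrees with the simple trend.
The exception is (A): pairing an electron in O's 2p⁴ costs repulsion energy, so O ionizes more easily than half-filled N (2p³).

(A)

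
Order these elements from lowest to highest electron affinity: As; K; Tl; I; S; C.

Tl, K, As, C, S, I

Electron affinity generally becomes more exothermic across a period toward the halogens and less exothermic down a group.
These span different periods and groups, so the two trends combine.
K > Tl: period and group pull opposite ways; the down-group shift dominates (48 vs 19 kJ/mol).
As > K: both are in period 4; the period trend gives As the larger value.
C > As: the two effects oppose for this pair; the down-group effect wins (122 vs 78 kJ/mol).
S > C: period and group pull opposite ways; the across-period shift dominates (200 vs 122 kJ/mol).
I > S: period and group pull opposite ways; the across-period shift dominates (295 vs 200 kJ/mol).
Tabulated electron affinity (kJ/mol): C 122, S 200, K 48, As 78, I 295, Tl 19.
So from lowest to highest: Tl < K < As < C < S < I.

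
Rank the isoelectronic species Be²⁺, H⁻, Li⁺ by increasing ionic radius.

Be²⁺ < Li⁺ < H⁻

All of these have 2 electrons, so size is governed by nuclear charge alone: the more protons, the stronger the pull on the same electron cloud, and the smaller the ion.
Nuclear charges: Be²⁺ (Z=4), Li⁺ (Z=3), H⁻ (Z=1).
Smallest to largest: Be²⁺ < Li⁺ < H⁻.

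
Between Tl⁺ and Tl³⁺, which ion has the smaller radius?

Tl³⁺

Both ions have Z = 81 protons, but Tl³⁺ has lost more electrons, so its remaining electrons feel a larger effective nuclear charge per electron and are pulled in more tightly.
Higher positive charge → smaller ion, so Tl⁺ > Tl³⁺.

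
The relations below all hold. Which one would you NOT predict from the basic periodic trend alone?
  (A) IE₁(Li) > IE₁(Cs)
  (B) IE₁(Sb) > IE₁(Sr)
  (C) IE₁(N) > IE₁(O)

The general trend: first ionization energy increases across a period and decreases down a group.
(A) Li (period 2, group 1) vs Cs (period 6, group 1): the stated order agrees with the simple trend.
(B) Sb (period 5, group 15) vs Sr (period 5, group 2): the stated order agrees with the simple trend.
(C) N (period 2, group 15) vs O (period 2, group 16): the stated order contradicts the simple trend.
The exception is (C): pairing an electron in O's 2p⁴ costs repulsion energy, so O ionizes more easily than half-filled N (2p³).

(C)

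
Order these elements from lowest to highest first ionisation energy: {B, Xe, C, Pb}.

Pb < B < C < Xe

B is in period 2, group 13; C is in period 2, group 14; Xe is in period 5, group 18; Pb is in period 6, group 14.
IE₁ increases left→right with effective nuclear charge and decreases top→bottom as the valence shell moves farther out.
Neither a single period nor a single group — weigh both effects.
B > Pb: the two effects oppose for this pair; the down-group effect wins (801 vs 716 kJ/mol).
C > B: both are in period 2; the period trend gives C the larger value.
Xe > C: period and group pull opposite ways; the across-period shift dominates (1170 vs 1086 kJ/mol).
Approximate values (kJ/mol): B 801, C 1086, Xe 1170, Pb 716.
So from lowest to highest: Pb < B < C < Xe.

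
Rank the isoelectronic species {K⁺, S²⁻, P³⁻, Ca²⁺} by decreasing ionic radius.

All of these have 18 electrons, so size is governed by nuclear charge alone: the more protons, the stronger the pull on the same electron cloud, and the smaller the ion.
Nuclear charges: Ca²⁺ (Z=20), K⁺ (Z=19), S²⁻ (Z=16), P³⁻ (Z=15).
Largest to smallest: P³⁻ > S²⁻ > K⁺ > Ca²⁺.

P³⁻ > S²⁻ > K⁺ > Ca²⁺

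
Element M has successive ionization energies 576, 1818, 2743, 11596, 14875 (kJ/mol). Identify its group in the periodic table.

Group 13

Look for the largest jump between consecutive ionization energies: IE4/IE3 ≈ 4.2, far larger than any earlier ratio.
That jump marks the point where a core electron is being removed. So the atom has 3 valence electrons.
A main-group element with 3 valence electrons is in group 13.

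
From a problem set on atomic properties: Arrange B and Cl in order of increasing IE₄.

Cl, B

Consider each +3 ion: B³⁺ is the bare [He] core; Cl³⁺ still has 4 valence electrons.
Breaking into a closed-shell core is much more expensive than removing a leftover valence electron — B has the largest IE_4 here.
Approximate IE_4 values (kJ/mol): B 25026, Cl 5159.
So the fourth ionization energies run Cl < B.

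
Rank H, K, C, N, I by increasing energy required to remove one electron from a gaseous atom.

First ionization energy rises across a period (greater Z_eff holds electrons more tightly) and falls down a group (valence electrons are farther from the nucleus).
Here both period and group differ, so the two effects have to be weighed against each other.
I > K: period and group pull opposite ways; the across-period shift dominates (1008 vs 419 kJ/mol).
C > I: period and group pull opposite ways; the down-group shift dominates (1086 vs 1008 kJ/mol).
H > C: period and group pull opposite ways; the down-group shift dominates (1312 vs 1086 kJ/mol).
N > H: the two effects oppose for this pair; the across-period effect wins (1402 vs 1312 kJ/mol).
Approximate values (kJ/mol): H 1312, C 1086, N 1402, K 419, I 1008.
So from lowest to highest: K < I < C < H < N.

K < I < C < H < N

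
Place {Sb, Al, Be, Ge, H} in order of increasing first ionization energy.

H is in period 1, group 1; Be is in period 2, group 2; Al is in period 3, group 13; Ge is in period 4, group 14; Sb is in period 5, group 15.
Removing the outermost electron gets harder across a period and easier down a group.
These sit on a diagonal, where the across-period and down-group effects partly cancel.
Ge > Al: period and group pull opposite ways; the across-period shift dominates (762 vs 578 kJ/mol).
Sb > Ge: the two effects oppose for this pair; the across-period effect wins (831 vs 762 kJ/mol).
Be > Sb: the two effects oppose for this pair; the down-group effect wins (900 vs 831 kJ/mol).
H > Be: period and group pull opposite ways; the down-group shift dominates (1312 vs 900 kJ/mol).
For reference (kJ/mol): H 1312, Be 900, Al 578, Ge 762, Sb 831.
So from lowest to highest: Al < Ge < Sb < Be < H.

Al < Ge < Sb < Be < H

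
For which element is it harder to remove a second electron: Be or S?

After 1 electron has been removed, what remains? Be⁺ still has 1 valence electron; S⁺ still has 5 valence electrons.
All are still removing valence electrons, so compare the +1 ions as you would atoms: IE_2 generally rises across a period (higher Z_eff) and falls down a group (larger shell), subject to the usual subshell exceptions.
Valence configurations: Be⁺ [He]2s¹, S⁺ [Ne]3s²3p³.
Approximate IE_2 values (kJ/mol): Be 1757, S 2252.
So the second ionization energies run Be < S.

S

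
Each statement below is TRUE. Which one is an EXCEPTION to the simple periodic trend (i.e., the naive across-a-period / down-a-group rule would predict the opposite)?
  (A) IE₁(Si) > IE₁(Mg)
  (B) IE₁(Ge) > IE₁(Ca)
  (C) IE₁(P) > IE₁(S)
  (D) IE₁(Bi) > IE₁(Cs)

(C)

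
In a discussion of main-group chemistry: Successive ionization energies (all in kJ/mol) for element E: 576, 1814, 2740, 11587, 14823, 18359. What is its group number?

Look for the largest jump between consecutive ionization energies: IE4/IE3 ≈ 4.2, far larger than any earlier ratio.
That jump marks the point where a core electron is being removed. So the atom has 3 valence electrons.
A main-group element with 3 valence electrons is in group 13.

Group 13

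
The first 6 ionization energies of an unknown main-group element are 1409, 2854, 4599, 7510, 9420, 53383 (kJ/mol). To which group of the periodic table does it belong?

Group 15

Look for the largest jump between consecutive ionization energies: IE6/IE5 ≈ 5.7, far larger than any earlier ratio.
That jump marks the point where a core electron is being removed. So the atom has 5 valence electrons.
A main-group element with 5 valence electrons is in group 15.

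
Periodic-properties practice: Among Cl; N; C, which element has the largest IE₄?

N

After 3 electrons have been removed, what remains? Cl³⁺ still has 4 valence electrons; N³⁺ still has 2 valence electrons; C³⁺ still has 1 valence electron.
All are still removing valence electrons, so compare the +3 ions as you would atoms: IE_4 generally rises across a period (higher Z_eff) and falls down a group (larger shell), subject to the usual subshell exceptions.
Valence configurations: Cl³⁺ [Ne]3s²3p², N³⁺ [He]2s², C³⁺ [He]2s¹.
Approximate IE_4 values (kJ/mol): Cl 5159, N 7475, C 6223.
Overall IE_4 order: Cl < C < N.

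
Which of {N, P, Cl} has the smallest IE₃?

Consider each +2 ion: N²⁺ still has 3 valence electrons; P²⁺ still has 3 valence electrons; Cl²⁺ still has 5 valence electrons.
All are still removing valence electrons, so compare the +2 ions as you would atoms: IE_3 generally rises across a period (higher Z_eff) and falls down a group (larger shell), subject to the usual subshell exceptions.
Valence configurations: N²⁺ [He]2s²2p¹, P²⁺ [Ne]3s²3p¹, Cl²⁺ [Ne]3s²3p³.
Tabulated IE_3 (kJ/mol): N 4578, P 2914, Cl 3822.
Putting it together, IE_3: P < Cl < N.

P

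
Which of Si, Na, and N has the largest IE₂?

Consider each +1 ion: Si⁺ still has 3 valence electrons; Na⁺ is the bare [Ne] core; N⁺ still has 4 valence electrons.
Breaking into a closed-shell core is much more expensive than removing a leftover valence electron — Na has the largest IE_2 here.
Valence configurations: Si⁺ [Ne]3s²3p¹, N⁺ [He]2s²2p².
Approximate IE_2 values (kJ/mol): Si 1577, Na 4562, N 2856.
Hence IE_2: Si < N < Na.

Na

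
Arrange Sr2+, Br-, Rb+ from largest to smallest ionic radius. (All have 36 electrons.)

Br- > Rb+ > Sr2+

All of these have 36 electrons, so size is governed by nuclear charge alone: the more protons, the stronger the pull on the same electron cloud, and the smaller the ion.
Nuclear charges: Sr2+ (Z=38), Rb+ (Z=37), Br- (Z=35).
Largest to smallest: Br- > Rb+ > Sr2+.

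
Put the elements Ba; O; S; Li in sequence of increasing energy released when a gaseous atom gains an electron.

Ba, Li, O, S

Electron affinity generally becomes more exothermic across a period toward the halogens and less exothermic down a group.
Neither a single period nor a single group — weigh both effects.
Li > Ba: period and group pull opposite ways; the down-group shift dominates (60 vs 14 kJ/mol).
O > Li: O lies to the right of Li in period 2, so the across-period effect alone puts O higher.
S > O: this pair runs against the simple trend — see the exception note.
Note the exception: S has a higher electron affinity than O, contrary to the simple trend — the compact 2p subshell of O repels the added electron more than S's larger 3p does.
Tabulated electron affinity (kJ/mol): Li 60, O 141, S 200, Ba 14.
So from lowest to highest: Ba < Li < O < S.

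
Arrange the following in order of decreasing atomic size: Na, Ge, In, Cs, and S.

Moving right in a period, electrons are added to the same shell under a stronger nuclear pull, so atoms get smaller; moving down, a new shell is opened and atoms get larger.
Neither a single period nor a single group — weigh both effects.
Ge > S: both effects reinforce here, so Ge is clearly the larger of the two.
In > Ge: both effects reinforce here, so In is clearly the larger of the two.
Na > In: period and group pull opposite ways; the across-period shift dominates (155 vs 142 pm).
Cs > Na: they share group 1; the group trend gives Cs the larger value.
Approximate values (pm): Na 155, S 103, Ge 121, In 142, Cs 232.
So from largest to smallest: Cs > Na > In > Ge > S.

Cs > Na > In > Ge > S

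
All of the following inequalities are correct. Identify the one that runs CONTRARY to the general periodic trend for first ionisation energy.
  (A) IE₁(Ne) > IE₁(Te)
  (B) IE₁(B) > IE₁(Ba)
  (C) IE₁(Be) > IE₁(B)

(C)

The general trend: first ionisation energy increases across a period and decreases down a group.
(A) Ne (period 2, group 18) vs Te (period 5, group 16): the stated order agrees with the simple trend.
(B) B (period 2, group 13) vs Ba (period 6, group 2): the stated order agrees with the simple trend.
(C) Be (period 2, group 2) vs B (period 2, group 13): the stated order contradicts the simple trend.
The exception is (C): removing B's lone 2p electron is easier than breaking Be's filled 2s².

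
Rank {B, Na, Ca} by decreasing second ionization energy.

Na, B, Ca

IE_2 is the cost of taking one more electron from the +1 cation: B⁺ still has 2 valence electrons; Na⁺ is the bare [Ne] core; Ca⁺ still has 1 valence electron.
Core electrons are held far more tightly than valence electrons, so Na tops the IE_2 order.
Valence configurations: B⁺ [He]2s², Ca⁺ [Ar]4s¹.
Tabulated IE_2 (kJ/mol): B 2427, Na 4562, Ca 1145.
So the second ionization energies run Ca < B < Na.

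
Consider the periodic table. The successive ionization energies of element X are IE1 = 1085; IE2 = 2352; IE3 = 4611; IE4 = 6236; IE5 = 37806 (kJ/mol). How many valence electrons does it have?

4

Look for the largest jump between consecutive ionization energies: IE5/IE4 ≈ 6.1, far larger than any earlier ratio.
That jump marks the point where a core electron is being removed. So the atom has 4 valence electrons.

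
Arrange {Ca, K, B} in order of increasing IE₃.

B < K < Ca

The third ionization energy removes an electron from the +2 ion. For each element: Ca²⁺ is the bare [Ar] core; K²⁺ is already 1 electron into the core; B²⁺ still has 1 valence electron.
Breaking into a closed-shell core is much more expensive than removing a leftover valence electron — K and Ca have the largest IE_3 here.
Approximate IE_3 values (kJ/mol): Ca 4912, K 4420, B 3660.
Hence IE_3: B < K < Ca.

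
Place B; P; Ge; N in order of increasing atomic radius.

B is in period 2, group 13; N is in period 2, group 15; P is in period 3, group 15; Ge is in period 4, group 14.
Moving right in a period, electrons are added to the same shell under a stronger nuclear pull, so atoms get smaller; moving down, a new shell is opened and atoms get larger.
Here both period and group differ, so the two effects have to be weighed against each other.
B > N: both are in period 2; the period trend gives B the larger value.
P > B: period and group pull opposite ways; the down-group shift dominates (111 vs 85 pm).
Ge > P: relative to P, both the across-period and down-group shifts push Ge's atomic radius up.
For reference (pm): B 85, N 71, P 111, Ge 121.
So from smallest to largest: N < B < P < Ge.

N < B < P < Ge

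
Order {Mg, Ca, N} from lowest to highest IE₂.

After 1 electron has been removed, what remains? Mg⁺ still has 1 valence electron; Ca⁺ still has 1 valence electron; N⁺ still has 4 valence electrons.
All are still removing valence electrons, so compare the +1 ions as you would atoms: IE_2 generally rises across a period (higher Z_eff) and falls down a group (larger shell), subject to the usual subshell exceptions.
Valence configurations: Mg⁺ [Ne]3s¹, Ca⁺ [Ar]4s¹, N⁺ [He]2s²2p².
Approximate IE_2 values (kJ/mol): Mg 1451, Ca 1145, N 2856.
So the second ionization energies run Ca < Mg < N.

Ca, Mg, N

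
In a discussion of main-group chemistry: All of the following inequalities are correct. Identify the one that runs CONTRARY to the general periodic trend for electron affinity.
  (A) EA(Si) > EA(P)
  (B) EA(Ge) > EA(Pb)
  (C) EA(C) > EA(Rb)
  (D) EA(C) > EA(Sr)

(A)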